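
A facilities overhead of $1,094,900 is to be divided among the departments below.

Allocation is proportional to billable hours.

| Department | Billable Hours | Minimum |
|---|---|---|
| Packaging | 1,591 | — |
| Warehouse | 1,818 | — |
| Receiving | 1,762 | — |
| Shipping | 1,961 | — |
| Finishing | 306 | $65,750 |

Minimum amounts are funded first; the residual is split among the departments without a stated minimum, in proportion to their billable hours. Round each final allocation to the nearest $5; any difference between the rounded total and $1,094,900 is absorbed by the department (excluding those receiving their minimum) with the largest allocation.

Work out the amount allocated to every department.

Fund the minimums — Finishing $65,750. Residual $1,029,150.
Residual split over remaining billable hours 7,132: Packaging 229,581.84 → $229,580; Warehouse 262,338.01 → $262,340; Receiving 254,257.19 → $254,255; Shipping 282,972.96 → $282,975.

Packaging: $229,580 · Warehouse: $262,340 · Receiving: $254,255 · Shipping: $282,975 · Finishing: $65,750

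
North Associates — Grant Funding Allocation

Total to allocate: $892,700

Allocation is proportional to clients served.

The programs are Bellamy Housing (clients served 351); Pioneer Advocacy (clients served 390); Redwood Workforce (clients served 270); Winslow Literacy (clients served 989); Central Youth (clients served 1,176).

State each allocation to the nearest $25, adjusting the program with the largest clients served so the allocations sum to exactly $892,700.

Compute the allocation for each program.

Combined clients served = 351 + 390 + 270 + 989 + 1,176 = 3,176.
Unrounded shares: Bellamy Housing 98,657.97; Pioneer Advocacy 109,619.96; Redwood Workforce 75,890.74; Winslow Literacy 277,984.98; Central Youth 330,546.35.
Rounded to nearest $25: Bellamy Housing $98,650; Pioneer Advocacy $109,625; Redwood Workforce $75,900; Winslow Literacy $277,975; Central Youth $330,550. Sum = $892,700.
Sum already equals the total — no adjustment.

Bellamy Housing: $98,650 | Pioneer Advocacy: $109,625 | Redwood Workforce: $75,900 | Winslow Literacy: $277,975 | Central Youth: $330,550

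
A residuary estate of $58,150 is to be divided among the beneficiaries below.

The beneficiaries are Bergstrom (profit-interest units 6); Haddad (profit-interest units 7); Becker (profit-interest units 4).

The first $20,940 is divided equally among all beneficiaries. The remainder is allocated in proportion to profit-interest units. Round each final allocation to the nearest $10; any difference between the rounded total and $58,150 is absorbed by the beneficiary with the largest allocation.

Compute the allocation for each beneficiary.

First tranche $20,940 split equally: $6,980 each.
Remainder $37,210 by profit-interest units (total 17): Bergstrom 13,132.94 → $13,130; Haddad 15,321.76 → $15,320; Becker 8,755.29 → $8,760.
Totals: Bergstrom $6,980 + $13,130 = $20,110; Haddad $6,980 + $15,320 = $22,300; Becker $6,980 + $8,760 = $15,740.

Bergstrom: $20,110 | Haddad: $22,300 | Becker: $15,740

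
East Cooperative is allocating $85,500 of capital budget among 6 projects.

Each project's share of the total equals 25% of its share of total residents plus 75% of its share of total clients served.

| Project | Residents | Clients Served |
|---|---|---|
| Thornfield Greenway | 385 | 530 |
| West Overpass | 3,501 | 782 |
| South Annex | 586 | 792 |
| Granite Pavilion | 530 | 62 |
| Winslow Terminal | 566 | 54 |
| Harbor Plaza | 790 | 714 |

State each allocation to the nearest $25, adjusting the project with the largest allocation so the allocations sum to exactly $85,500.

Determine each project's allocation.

Thornfield Greenway: $12,875; West Overpass: $28,900; South Annex: $19,275; Granite Pavilion: $3,125; Winslow Terminal: $3,075; Harbor Plaza: $18,250

Totals — residents 6,358, clients served 2,934.
Blended shares (25% residents + 75% clients served): Thornfield Greenway 0.1506; West Overpass 0.3376; South Annex 0.2255; Granite Pavilion 0.0367; Winslow Terminal 0.0361; Harbor Plaza 0.2136.
Proportional shares: Thornfield Greenway 12,877.92; West Overpass 28,861.29; South Annex 19,279.89; Granite Pavilion 3,136.87; Winslow Terminal 3,083.05; Harbor Plaza 18,260.97.
After rounding ($25): Thornfield Greenway $12,875; West Overpass $28,850; South Annex $19,275; Granite Pavilion $3,125; Winslow Terminal $3,075; Harbor Plaza $18,250. Sum = $85,450.
Difference $85,500 − $85,450 = +$50 applied to largest allocation (West Overpass): West Overpass becomes $28,900.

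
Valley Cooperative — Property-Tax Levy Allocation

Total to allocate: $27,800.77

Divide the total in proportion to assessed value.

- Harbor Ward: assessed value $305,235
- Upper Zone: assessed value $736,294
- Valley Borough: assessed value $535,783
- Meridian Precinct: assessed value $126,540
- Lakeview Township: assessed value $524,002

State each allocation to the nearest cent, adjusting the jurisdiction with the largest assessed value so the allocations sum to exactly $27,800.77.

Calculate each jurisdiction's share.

Sum of assessed value: 305,235 + 736,294 + 535,783 + 126,540 + 524,002 = 2,227,854.
Raw shares: Harbor Ward 3,808.9426; Upper Zone 9,188.0079; Valley Borough 6,685.8869; Meridian Precinct 1,579.0574; Lakeview Township 6,538.8751.
After rounding (cent): Harbor Ward $3,808.94; Upper Zone $9,188.01; Valley Borough $6,685.89; Meridian Precinct $1,579.06; Lakeview Township $6,538.88. Sum = $27,800.78.
Difference $27,800.77 − $27,800.78 = −$0.01 applied to largest assessed value (Upper Zone): Upper Zone becomes $9,188.00.

Harbor Ward: $3,808.94 | Upper Zone: $9,188.00 | Valley Borough: $6,685.89 | Meridian Precinct: $1,579.06 | Lakeview Township: $6,538.88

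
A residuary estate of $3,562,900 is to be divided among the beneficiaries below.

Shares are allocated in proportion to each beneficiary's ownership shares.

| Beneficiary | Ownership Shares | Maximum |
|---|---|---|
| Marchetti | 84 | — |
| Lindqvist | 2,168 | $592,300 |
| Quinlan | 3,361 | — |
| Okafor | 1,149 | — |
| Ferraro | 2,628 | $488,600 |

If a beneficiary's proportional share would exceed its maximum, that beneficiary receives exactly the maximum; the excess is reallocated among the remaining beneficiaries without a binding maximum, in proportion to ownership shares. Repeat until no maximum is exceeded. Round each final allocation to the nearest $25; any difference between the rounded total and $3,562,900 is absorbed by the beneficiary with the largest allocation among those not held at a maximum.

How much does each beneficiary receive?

Total ownership shares = 9,390.
Unconstrained shares: Marchetti 31,872.59; Lindqvist 822,616.32; Quinlan 1,275,282.95; Okafor 435,971.47; Ferraro 997,156.68.
Capped: Lindqvist ($592,300), Ferraro ($488,600); remaining pool $2,482,000 reallocated over remaining ownership shares 4,594.
Shares after redistribution: Marchetti 45,382.67 → $45,375; Quinlan 1,815,847.19 → $1,815,850; Okafor 620,770.13 → $620,775.

Marchetti: $45,375 · Lindqvist: $592,300 · Quinlan: $1,815,850 · Okafor: $620,775 · Ferraro: $488,600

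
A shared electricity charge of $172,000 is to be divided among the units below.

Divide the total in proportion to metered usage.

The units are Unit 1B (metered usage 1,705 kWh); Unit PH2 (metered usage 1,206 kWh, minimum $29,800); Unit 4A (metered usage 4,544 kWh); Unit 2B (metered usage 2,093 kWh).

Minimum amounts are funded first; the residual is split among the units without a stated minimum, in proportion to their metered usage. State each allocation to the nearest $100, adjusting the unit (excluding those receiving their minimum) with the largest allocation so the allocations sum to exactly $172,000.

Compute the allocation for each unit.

Fund the minimums — Unit PH2 $29,800. Remaining pool $142,200.
Remaining pool split over remaining metered usage 8,342: Unit 1B 29,063.89 → $29,100; Unit 4A 77,458.26 → $77,500; Unit 2B 35,677.85 → $35,700.
Rounding difference −$100 applied to Unit 4A → $77,400.

Unit 1B: $29,100; Unit PH2: $29,800; Unit 4A: $77,400; Unit 2B: $35,700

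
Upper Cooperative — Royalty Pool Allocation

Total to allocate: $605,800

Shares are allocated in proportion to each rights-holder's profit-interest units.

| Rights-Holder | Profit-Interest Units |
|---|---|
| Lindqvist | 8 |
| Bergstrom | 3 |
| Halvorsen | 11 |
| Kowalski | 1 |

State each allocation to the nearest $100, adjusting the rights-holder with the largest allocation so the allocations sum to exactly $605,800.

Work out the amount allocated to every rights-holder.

Lindqvist: $210,700 · Bergstrom: $79,000 · Halvorsen: $289,800 · Kowalski: $26,300

Total profit-interest units = 23.
Raw shares: Lindqvist 8/23 × $605,800 = 210,713.04; Bergstrom 3/23 × $605,800 = 79,017.39; Halvorsen 11/23 × $605,800 = 289,730.43; Kowalski 1/23 × $605,800 = 26,339.13.
At nearest $100: Lindqvist $210,700; Bergstrom $79,000; Halvorsen $289,700; Kowalski $26,300. Sum = $605,700.
Difference $605,800 − $605,700 = +$100 applied to largest allocation (Halvorsen): Halvorsen becomes $289,800.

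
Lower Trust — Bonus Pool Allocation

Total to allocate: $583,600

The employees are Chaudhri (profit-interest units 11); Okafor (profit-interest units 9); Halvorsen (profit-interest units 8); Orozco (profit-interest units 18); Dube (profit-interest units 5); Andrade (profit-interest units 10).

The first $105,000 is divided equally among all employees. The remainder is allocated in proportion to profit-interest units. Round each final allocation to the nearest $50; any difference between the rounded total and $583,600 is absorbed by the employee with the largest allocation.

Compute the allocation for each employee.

Chaudhri: $103,800; Okafor: $88,100; Halvorsen: $80,250; Orozco: $158,750; Dube: $56,750; Andrade: $95,950

$105,000 shared equally gives $17,500 per employee.
Remainder $478,600 by profit-interest units (total 61): Chaudhri 86,304.92 → $86,300; Okafor 70,613.11 → $70,600; Halvorsen 62,767.21 → $62,750; Orozco 141,226.23 → $141,250; Dube 39,229.51 → $39,250; Andrade 78,459.02 → $78,450.
Totals: Chaudhri $17,500 + $86,300 = $103,800; Okafor $17,500 + $70,600 = $88,100; Halvorsen $17,500 + $62,750 = $80,250; Orozco $17,500 + $141,250 = $158,750; Dube $17,500 + $39,250 = $56,750; Andrade $17,500 + $78,450 = $95,950.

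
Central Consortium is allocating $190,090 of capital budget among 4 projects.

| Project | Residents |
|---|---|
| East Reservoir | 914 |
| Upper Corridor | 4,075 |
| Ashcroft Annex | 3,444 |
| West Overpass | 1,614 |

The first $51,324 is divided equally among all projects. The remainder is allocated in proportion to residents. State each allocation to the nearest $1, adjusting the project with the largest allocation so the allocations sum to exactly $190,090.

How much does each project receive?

$51,324 shared equally gives $12,831 per project.
Remainder $138,766 by residents (total 10,047): East Reservoir 12,623.88 → $12,624; Upper Corridor 56,282.62 → $56,283; Ashcroft Annex 47,567.44 → $47,567; West Overpass 22,292.06 → $22,292.
Totals: East Reservoir $12,831 + $12,624 = $25,455; Upper Corridor $12,831 + $56,283 = $69,114; Ashcroft Annex $12,831 + $47,567 = $60,398; West Overpass $12,831 + $22,292 = $35,123.

East Reservoir: $25,455 | Upper Corridor: $69,114 | Ashcroft Annex: $60,398 | West Overpass: $35,123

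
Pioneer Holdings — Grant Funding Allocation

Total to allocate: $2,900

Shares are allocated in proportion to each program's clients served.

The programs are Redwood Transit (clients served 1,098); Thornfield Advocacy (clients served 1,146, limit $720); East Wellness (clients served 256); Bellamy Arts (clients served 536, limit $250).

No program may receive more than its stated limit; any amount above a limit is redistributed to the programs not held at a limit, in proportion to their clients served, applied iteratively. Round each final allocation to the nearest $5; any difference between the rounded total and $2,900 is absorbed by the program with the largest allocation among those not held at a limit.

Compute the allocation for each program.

Combined clients served = 3,036.
Pro-rata shares before constraints: Redwood Transit 1,048.81; Thornfield Advocacy 1,094.66; East Wellness 244.53; Bellamy Arts 511.99.
Cap binds for Thornfield Advocacy ($720), Bellamy Arts ($250); remaining pool $1,930 reallocated over remaining clients served 1,354.
Shares after redistribution: Redwood Transit 1,565.10 → $1,565; East Wellness 364.90 → $365.

Redwood Transit: $1,565 | Thornfield Advocacy: $720 | East Wellness: $365 | Bellamy Arts: $250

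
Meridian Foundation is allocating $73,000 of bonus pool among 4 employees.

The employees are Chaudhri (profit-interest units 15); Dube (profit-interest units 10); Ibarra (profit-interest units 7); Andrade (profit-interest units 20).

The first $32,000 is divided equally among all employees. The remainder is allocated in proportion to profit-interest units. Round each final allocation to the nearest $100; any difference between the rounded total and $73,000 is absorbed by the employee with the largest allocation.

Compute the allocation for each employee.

$32,000 shared equally gives $8,000 per employee.
Remainder $41,000 by profit-interest units (total 52): Chaudhri 11,826.92 → $11,800; Dube 7,884.62 → $7,900; Ibarra 5,519.23 → $5,500; Andrade 15,769.23 → $15,800.
Totals: Chaudhri $8,000 + $11,800 = $19,800; Dube $8,000 + $7,900 = $15,900; Ibarra $8,000 + $5,500 = $13,500; Andrade $8,000 + $15,800 = $23,800.

Chaudhri: $19,800; Dube: $15,900; Ibarra: $13,500; Andrade: $23,800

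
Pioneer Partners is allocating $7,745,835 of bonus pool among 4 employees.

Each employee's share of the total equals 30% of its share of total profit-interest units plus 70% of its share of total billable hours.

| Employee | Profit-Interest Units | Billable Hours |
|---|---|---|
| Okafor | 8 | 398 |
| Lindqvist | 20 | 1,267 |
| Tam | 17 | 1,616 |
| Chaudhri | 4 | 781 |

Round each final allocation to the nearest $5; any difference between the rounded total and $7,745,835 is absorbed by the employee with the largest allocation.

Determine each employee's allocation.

Okafor: $910,650 | Lindqvist: $2,639,700 | Tam: $2,963,290 | Chaudhri: $1,232,195

Totals — profit-interest units 49, billable hours 4,062.
Combined weights (30% profit-interest units + 70% billable hours): Okafor 0.1176; Lindqvist 0.3408; Tam 0.3826; Chaudhri 0.1591.
Proportional shares: Okafor 910,650.67; Lindqvist 2,639,700.77; Tam 2,963,286.44; Chaudhri 1,232,197.12.
After rounding ($5): Okafor $910,650; Lindqvist $2,639,700; Tam $2,963,285; Chaudhri $1,232,195. Sum = $7,745,830.
Difference $7,745,835 − $7,745,830 = +$5 applied to largest allocation (Tam): Tam becomes $2,963,290.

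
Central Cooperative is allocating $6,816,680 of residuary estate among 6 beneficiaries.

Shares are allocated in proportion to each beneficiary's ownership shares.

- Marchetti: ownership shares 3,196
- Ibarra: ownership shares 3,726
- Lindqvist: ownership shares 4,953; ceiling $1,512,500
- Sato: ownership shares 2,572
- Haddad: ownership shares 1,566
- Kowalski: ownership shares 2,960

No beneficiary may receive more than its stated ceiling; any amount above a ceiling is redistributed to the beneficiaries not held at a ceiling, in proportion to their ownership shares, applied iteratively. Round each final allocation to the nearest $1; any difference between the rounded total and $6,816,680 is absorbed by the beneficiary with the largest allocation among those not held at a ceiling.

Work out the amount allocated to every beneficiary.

Sum of ownership shares: 18,973.
Pro-rata shares before constraints: Marchetti 1,148,269.08; Ibarra 1,338,689.17; Lindqvist 1,779,529.65; Sato 924,076.37; Haddad 562,637.48; Kowalski 1,063,478.25.
Cap binds for Lindqvist ($1,512,500); remaining pool $5,304,180 reallocated over remaining ownership shares 14,020.
Remaining shares: Marchetti 1,209,141.18 → $1,209,141; Ibarra 1,409,655.83 → $1,409,656; Sato 973,063.55 → $973,064; Haddad 592,464.04 → $592,464; Kowalski 1,119,855.41 → $1,119,855.

Marchetti: $1,209,141; Ibarra: $1,409,656; Lindqvist: $1,512,500; Sato: $973,064; Haddad: $592,464; Kowalski: $1,119,855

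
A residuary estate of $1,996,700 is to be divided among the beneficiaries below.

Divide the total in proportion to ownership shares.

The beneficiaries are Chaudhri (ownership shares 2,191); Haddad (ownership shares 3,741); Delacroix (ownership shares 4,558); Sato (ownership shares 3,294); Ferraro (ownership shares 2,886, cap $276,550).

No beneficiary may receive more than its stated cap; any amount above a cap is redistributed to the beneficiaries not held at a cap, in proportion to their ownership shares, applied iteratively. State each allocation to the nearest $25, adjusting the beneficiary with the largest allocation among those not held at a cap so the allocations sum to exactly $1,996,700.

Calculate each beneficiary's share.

Chaudhri: $273,425 | Haddad: $466,850 | Delacroix: $568,800 | Sato: $411,075 | Ferraro: $276,550

Combined ownership shares = 16,670.
Proportional shares (ignoring caps): Chaudhri 262,433.70; Haddad 448,089.66; Delacroix 545,948.33; Sato 394,548.88; Ferraro 345,679.44.
Held at cap: Ferraro ($276,550); remaining pool $1,720,150 reallocated over remaining ownership shares 13,784.
Redistributed shares: Chaudhri 273,421.99 → $273,425; Haddad 466,851.51 → $466,850; Delacroix 568,807.58 → $568,800; Sato 411,068.93 → $411,075.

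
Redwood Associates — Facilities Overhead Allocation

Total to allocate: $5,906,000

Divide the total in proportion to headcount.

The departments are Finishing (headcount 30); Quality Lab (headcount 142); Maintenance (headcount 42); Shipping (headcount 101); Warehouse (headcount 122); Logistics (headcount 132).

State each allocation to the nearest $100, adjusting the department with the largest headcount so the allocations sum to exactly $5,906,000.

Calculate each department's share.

Finishing: $311,400 | Quality Lab: $1,474,000 | Maintenance: $435,900 | Shipping: $1,048,300 | Warehouse: $1,266,300 | Logistics: $1,370,100

Sum of headcount: 569.
Unrounded shares: Finishing 30/569 × $5,906,000 = 311,388.40; Quality Lab 142/569 × $5,906,000 = 1,473,905.10; Maintenance 42/569 × $5,906,000 = 435,943.76; Shipping 101/569 × $5,906,000 = 1,048,340.95; Warehouse 122/569 × $5,906,000 = 1,266,312.83; Logistics 132/569 × $5,906,000 = 1,370,108.96.
After rounding ($100): Finishing $311,400; Quality Lab $1,473,900; Maintenance $435,900; Shipping $1,048,300; Warehouse $1,266,300; Logistics $1,370,100. Sum = $5,905,900.
Difference $5,906,000 − $5,905,900 = +$100 applied to largest headcount (Quality Lab): Quality Lab becomes $1,474,000.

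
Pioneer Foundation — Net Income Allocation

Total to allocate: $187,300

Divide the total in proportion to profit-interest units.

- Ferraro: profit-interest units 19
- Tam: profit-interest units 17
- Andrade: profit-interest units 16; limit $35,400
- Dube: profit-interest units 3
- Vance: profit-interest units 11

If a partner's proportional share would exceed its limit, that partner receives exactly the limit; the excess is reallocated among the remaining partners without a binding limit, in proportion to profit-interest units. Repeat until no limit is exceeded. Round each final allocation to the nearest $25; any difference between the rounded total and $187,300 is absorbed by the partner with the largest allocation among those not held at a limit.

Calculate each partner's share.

Ferraro: $57,700 · Tam: $51,650 · Andrade: $35,400 · Dube: $9,125 · Vance: $33,425

Sum of profit-interest units: 66.
Pro-rata shares before constraints: Ferraro 53,919.70; Tam 48,243.94; Andrade 45,406.06; Dube 8,513.64; Vance 31,216.67.
Capped: Andrade ($35,400); residual $151,900 reallocated over remaining profit-interest units 50.
Redistributed shares: Ferraro 57,722.00 → $57,725; Tam 51,646.00 → $51,650; Dube 9,114.00 → $9,125; Vance 33,418.00 → $33,425.
Rounding difference −$25 applied to Ferraro → $57,700.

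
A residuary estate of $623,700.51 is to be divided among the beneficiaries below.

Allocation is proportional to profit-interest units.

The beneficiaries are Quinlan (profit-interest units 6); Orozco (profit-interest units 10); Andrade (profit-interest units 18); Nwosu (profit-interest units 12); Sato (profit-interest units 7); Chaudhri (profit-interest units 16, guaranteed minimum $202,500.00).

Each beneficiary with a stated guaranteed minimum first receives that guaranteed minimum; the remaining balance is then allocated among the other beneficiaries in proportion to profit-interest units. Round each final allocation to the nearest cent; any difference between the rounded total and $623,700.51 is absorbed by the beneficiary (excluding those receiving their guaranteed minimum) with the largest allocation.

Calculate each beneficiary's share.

Guaranteed amounts: Chaudhri $202,500.00. Balance $421,200.51.
Balance split over remaining profit-interest units 53: Quinlan 47,683.0766 → $47,683.08; Orozco 79,471.7943 → $79,471.79; Andrade 143,049.2298 → $143,049.23; Nwosu 95,366.1532 → $95,366.15; Sato 55,630.2560 → $55,630.26.

Quinlan: $47,683.08 | Orozco: $79,471.79 | Andrade: $143,049.23 | Nwosu: $95,366.15 | Sato: $55,630.26 | Chaudhri: $202,500.00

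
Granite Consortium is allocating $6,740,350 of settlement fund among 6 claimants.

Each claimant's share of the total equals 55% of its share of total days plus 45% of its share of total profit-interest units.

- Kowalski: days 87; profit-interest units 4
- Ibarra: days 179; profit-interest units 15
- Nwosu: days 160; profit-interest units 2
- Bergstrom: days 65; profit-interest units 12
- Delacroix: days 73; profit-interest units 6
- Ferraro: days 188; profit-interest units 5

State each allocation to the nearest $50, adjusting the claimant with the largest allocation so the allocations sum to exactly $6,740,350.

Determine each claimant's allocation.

Days total 752; profit-interest units total 44.
Blended shares (55% days + 45% profit-interest units): Kowalski 0.1045; Ibarra 0.2843; Nwosu 0.1375; Bergstrom 0.1703; Delacroix 0.1148; Ferraro 0.1886.
Pro-rata amounts: Kowalski 704,632.21; Ibarra 1,916,461.10; Nwosu 926,635.16; Bergstrom 1,147,660.29; Delacroix 773,486.13; Ferraro 1,271,475.11.
Rounded to nearest $50: Kowalski $704,650; Ibarra $1,916,450; Nwosu $926,650; Bergstrom $1,147,650; Delacroix $773,500; Ferraro $1,271,500. Sum = $6,740,400.
Difference $6,740,350 − $6,740,400 = −$50 applied to largest allocation (Ibarra): Ibarra becomes $1,916,400.

Kowalski: $704,650 · Ibarra: $1,916,400 · Nwosu: $926,650 · Bergstrom: $1,147,650 · Delacroix: $773,500 · Ferraro: $1,271,500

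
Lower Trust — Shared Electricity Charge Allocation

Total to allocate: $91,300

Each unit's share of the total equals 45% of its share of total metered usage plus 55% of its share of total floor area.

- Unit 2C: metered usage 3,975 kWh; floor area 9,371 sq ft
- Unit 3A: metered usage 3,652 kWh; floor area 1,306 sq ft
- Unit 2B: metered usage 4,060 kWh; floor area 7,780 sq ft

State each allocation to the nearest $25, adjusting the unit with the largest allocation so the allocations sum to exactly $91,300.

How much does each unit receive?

Metered usage total 11,687; floor area total 18,457.
Blended shares (45% metered usage + 55% floor area): Unit 2C 0.4323; Unit 3A 0.1795; Unit 2B 0.3882.
Raw shares: Unit 2C 39,469.08; Unit 3A 16,391.57; Unit 2B 35,439.35.
After rounding ($25): Unit 2C $39,475; Unit 3A $16,400; Unit 2B $35,450. Sum = $91,325.
Difference $91,300 − $91,325 = −$25 applied to largest allocation (Unit 2C): Unit 2C becomes $39,450.

Unit 2C: $39,450 · Unit 3A: $16,400 · Unit 2B: $35,450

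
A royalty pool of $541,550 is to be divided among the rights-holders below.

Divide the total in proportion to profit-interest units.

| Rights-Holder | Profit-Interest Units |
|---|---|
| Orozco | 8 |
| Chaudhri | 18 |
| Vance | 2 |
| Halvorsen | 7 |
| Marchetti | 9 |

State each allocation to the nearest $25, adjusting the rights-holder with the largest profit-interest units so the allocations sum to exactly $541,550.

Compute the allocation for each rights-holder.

Sum of profit-interest units: 44.
Unrounded shares: Orozco 8/44 × $541,550 = 98,463.64; Chaudhri 18/44 × $541,550 = 221,543.18; Vance 2/44 × $541,550 = 24,615.91; Halvorsen 7/44 × $541,550 = 86,155.68; Marchetti 9/44 × $541,550 = 110,771.59.
At nearest $25: Orozco $98,475; Chaudhri $221,550; Vance $24,625; Halvorsen $86,150; Marchetti $110,775. Sum = $541,575.
Difference $541,550 − $541,575 = −$25 applied to largest profit-interest units (Chaudhri): Chaudhri becomes $221,525.

Orozco: $98,475 · Chaudhri: $221,525 · Vance: $24,625 · Halvorsen: $86,150 · Marchetti: $110,775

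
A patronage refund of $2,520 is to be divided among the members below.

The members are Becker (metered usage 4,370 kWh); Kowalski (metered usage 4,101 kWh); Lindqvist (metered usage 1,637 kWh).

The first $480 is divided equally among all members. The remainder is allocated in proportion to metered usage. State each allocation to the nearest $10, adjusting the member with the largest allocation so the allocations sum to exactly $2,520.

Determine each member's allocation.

$480 shared equally gives $160 per member.
Remainder $2,040 by metered usage (total 10,108): Becker 881.95 → $880; Kowalski 827.67 → $830; Lindqvist 330.38 → $330.
Totals: Becker $160 + $880 = $1,040; Kowalski $160 + $830 = $990; Lindqvist $160 + $330 = $490.

Becker: $1,040 | Kowalski: $990 | Lindqvist: $490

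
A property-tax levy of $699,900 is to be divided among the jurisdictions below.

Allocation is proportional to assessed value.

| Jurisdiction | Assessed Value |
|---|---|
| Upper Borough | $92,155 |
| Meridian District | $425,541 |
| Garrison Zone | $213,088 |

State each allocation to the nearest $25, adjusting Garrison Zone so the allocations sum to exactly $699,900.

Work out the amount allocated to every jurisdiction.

Assessed value total: 730,784.
Pro-rata amounts: Upper Borough 92,155/730,784 × $699,900 = 88,260.40; Meridian District 425,541/730,784 × $699,900 = 407,557.02; Garrison Zone 213,088/730,784 × $699,900 = 204,082.59.
Rounded to nearest $25: Upper Borough $88,250; Meridian District $407,550; Garrison Zone $204,075. Sum = $699,875.
Difference $699,900 − $699,875 = +$25 applied to Garrison Zone: Garrison Zone becomes $204,100.

Upper Borough: $88,250; Meridian District: $407,550; Garrison Zone: $204,100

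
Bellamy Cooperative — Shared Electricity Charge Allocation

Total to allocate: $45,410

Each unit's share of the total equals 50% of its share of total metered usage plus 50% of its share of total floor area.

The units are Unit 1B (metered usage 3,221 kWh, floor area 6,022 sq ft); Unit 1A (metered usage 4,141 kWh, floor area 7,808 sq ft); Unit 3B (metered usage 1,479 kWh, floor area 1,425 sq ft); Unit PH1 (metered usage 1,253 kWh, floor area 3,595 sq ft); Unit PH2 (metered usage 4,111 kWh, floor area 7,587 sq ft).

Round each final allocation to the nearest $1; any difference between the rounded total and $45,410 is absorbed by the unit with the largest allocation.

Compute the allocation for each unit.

Unit 1B: $10,320; Unit 1A: $13,325; Unit 3B: $3,588; Unit PH1: $5,090; Unit PH2: $13,087

Totals — metered usage 14,205, floor area 26,437.
Combined weights (50% metered usage + 50% floor area): Unit 1B 0.2273; Unit 1A 0.2934; Unit 3B 0.0790; Unit PH1 0.1121; Unit PH2 0.2882.
Pro-rata amounts: Unit 1B 10,320.28; Unit 1A 13,324.67; Unit 3B 3,587.84; Unit PH1 5,090.28; Unit PH2 13,086.92.
Rounded to nearest $1: Unit 1B $10,320; Unit 1A $13,325; Unit 3B $3,588; Unit PH1 $5,090; Unit PH2 $13,087. Sum = $45,410.
Rounded total matches; no reconciliation needed.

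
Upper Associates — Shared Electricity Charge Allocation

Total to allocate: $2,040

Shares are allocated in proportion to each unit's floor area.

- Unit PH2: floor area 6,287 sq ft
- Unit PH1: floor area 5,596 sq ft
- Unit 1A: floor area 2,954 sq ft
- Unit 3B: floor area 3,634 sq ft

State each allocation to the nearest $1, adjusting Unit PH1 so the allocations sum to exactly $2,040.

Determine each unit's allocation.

Total floor area = 18,471.
Proportional shares: Unit PH2 6,287/18,471 × $2,040 = 694.36; Unit PH1 5,596/18,471 × $2,040 = 618.04; Unit 1A 2,954/18,471 × $2,040 = 326.25; Unit 3B 3,634/18,471 × $2,040 = 401.35.
After rounding ($1): Unit PH2 $694; Unit PH1 $618; Unit 1A $326; Unit 3B $401. Sum = $2,039.
Difference $2,040 − $2,039 = +$1 applied to Unit PH1: Unit PH1 becomes $619.

Unit PH2: $694 · Unit PH1: $619 · Unit 1A: $326 · Unit 3B: $401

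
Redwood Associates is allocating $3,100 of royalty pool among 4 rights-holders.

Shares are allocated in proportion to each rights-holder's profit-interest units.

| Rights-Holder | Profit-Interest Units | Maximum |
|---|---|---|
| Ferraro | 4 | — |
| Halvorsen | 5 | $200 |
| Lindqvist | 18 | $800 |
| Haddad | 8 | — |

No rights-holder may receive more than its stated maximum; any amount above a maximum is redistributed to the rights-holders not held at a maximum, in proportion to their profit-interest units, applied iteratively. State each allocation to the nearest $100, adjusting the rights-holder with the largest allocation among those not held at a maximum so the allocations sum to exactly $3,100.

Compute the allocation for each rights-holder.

Profit-interest units total: 35.
Proportional shares (ignoring caps): Ferraro 354.29; Halvorsen 442.86; Lindqvist 1,594.29; Haddad 708.57.
Held at cap: Halvorsen ($200), Lindqvist ($800); balance $2,100 reallocated over remaining profit-interest units 12.
Redistributed shares: Ferraro 700.00 → $700; Haddad 1,400.00 → $1,400.

Ferraro: $700; Halvorsen: $200; Lindqvist: $800; Haddad: $1,400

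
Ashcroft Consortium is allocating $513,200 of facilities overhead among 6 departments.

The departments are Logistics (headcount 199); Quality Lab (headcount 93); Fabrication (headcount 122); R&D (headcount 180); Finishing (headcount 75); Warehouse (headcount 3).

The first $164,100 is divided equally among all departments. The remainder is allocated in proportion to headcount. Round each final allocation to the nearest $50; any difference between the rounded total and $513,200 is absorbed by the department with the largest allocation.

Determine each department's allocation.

Equal tier: $164,100 ÷ 6 = $27,350 apiece.
Remainder $349,100 by headcount (total 672): Logistics 103,379.32 → $103,400; Quality Lab 48,312.95 → $48,300; Fabrication 63,378.27 → $63,400; R&D 93,508.93 → $93,500; Finishing 38,962.05 → $38,950; Warehouse 1,558.48 → $1,550.
Totals: Logistics $27,350 + $103,400 = $130,750; Quality Lab $27,350 + $48,300 = $75,650; Fabrication $27,350 + $63,400 = $90,750; R&D $27,350 + $93,500 = $120,850; Finishing $27,350 + $38,950 = $66,300; Warehouse $27,350 + $1,550 = $28,900.

Logistics: $130,750 · Quality Lab: $75,650 · Fabrication: $90,750 · R&D: $120,850 · Finishing: $66,300 · Warehouse: $28,900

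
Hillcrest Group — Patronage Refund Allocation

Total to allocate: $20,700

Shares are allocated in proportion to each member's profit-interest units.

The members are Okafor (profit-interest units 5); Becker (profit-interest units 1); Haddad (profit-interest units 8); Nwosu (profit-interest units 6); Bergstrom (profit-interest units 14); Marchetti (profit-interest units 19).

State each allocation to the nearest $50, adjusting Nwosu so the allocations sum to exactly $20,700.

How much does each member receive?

Okafor: $1,950 | Becker: $400 | Haddad: $3,100 | Nwosu: $2,400 | Bergstrom: $5,450 | Marchetti: $7,400

Profit-interest units total: 53.
Unrounded shares: Okafor 5/53 × $20,700 = 1,952.83; Becker 1/53 × $20,700 = 390.57; Haddad 8/53 × $20,700 = 3,124.53; Nwosu 6/53 × $20,700 = 2,343.40; Bergstrom 14/53 × $20,700 = 5,467.92; Marchetti 19/53 × $20,700 = 7,420.75.
At nearest $50: Okafor $1,950; Becker $400; Haddad $3,100; Nwosu $2,350; Bergstrom $5,450; Marchetti $7,400. Sum = $20,650.
Difference $20,700 − $20,650 = +$50 applied to Nwosu: Nwosu becomes $2,400.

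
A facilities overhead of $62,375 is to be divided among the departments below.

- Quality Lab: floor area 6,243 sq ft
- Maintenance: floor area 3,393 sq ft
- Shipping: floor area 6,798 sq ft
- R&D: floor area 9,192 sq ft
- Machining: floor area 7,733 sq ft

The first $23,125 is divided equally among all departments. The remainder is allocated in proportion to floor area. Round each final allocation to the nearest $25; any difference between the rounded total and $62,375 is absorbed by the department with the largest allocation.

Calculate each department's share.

First tranche $23,125 split equally: $4,625 each.
Remainder $39,250 by floor area (total 33,359): Quality Lab 7,345.48 → $7,350; Maintenance 3,992.18 → $4,000; Shipping 7,998.49 → $8,000; R&D 10,815.25 → $10,825; Machining 9,098.60 → $9,100.
Rounding difference −$25 on remainder applied to R&D.
Totals: Quality Lab $4,625 + $7,350 = $11,975; Maintenance $4,625 + $4,000 = $8,625; Shipping $4,625 + $8,000 = $12,625; R&D $4,625 + $10,800 = $15,425; Machining $4,625 + $9,100 = $13,725.

Quality Lab: $11,975 · Maintenance: $8,625 · Shipping: $12,625 · R&D: $15,425 · Machining: $13,725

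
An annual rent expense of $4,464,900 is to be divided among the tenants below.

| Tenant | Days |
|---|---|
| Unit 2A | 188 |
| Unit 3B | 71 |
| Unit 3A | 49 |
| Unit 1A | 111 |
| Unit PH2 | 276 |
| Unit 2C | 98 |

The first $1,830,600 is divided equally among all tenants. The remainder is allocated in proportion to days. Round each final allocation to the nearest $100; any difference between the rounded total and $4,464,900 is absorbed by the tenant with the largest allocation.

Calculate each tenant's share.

Unit 2A: $929,600 | Unit 3B: $541,000 | Unit 3A: $467,900 | Unit 1A: $673,800 | Unit PH2: $1,221,900 | Unit 2C: $630,700

Equal tier: $1,830,600 ÷ 6 = $305,100 apiece.
Remainder $2,634,300 by days (total 793): Unit 2A 624,525.09 → $624,500; Unit 3B 235,857.88 → $235,900; Unit 3A 162,775.16 → $162,800; Unit 1A 368,735.56 → $368,700; Unit PH2 916,855.99 → $916,900; Unit 2C 325,550.32 → $325,600.
Rounding difference −$100 on remainder applied to Unit PH2.
Totals: Unit 2A $305,100 + $624,500 = $929,600; Unit 3B $305,100 + $235,900 = $541,000; Unit 3A $305,100 + $162,800 = $467,900; Unit 1A $305,100 + $368,700 = $673,800; Unit PH2 $305,100 + $916,800 = $1,221,900; Unit 2C $305,100 + $325,600 = $630,700.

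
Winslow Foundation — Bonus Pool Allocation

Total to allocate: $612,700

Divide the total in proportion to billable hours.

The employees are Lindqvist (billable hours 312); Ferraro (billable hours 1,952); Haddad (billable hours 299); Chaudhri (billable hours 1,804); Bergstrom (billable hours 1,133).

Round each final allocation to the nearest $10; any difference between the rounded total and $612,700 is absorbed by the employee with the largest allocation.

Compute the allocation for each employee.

Total billable hours = 5,500.
Pro-rata amounts: Lindqvist 312/5,500 × $612,700 = 34,756.80; Ferraro 1,952/5,500 × $612,700 = 217,452.80; Haddad 299/5,500 × $612,700 = 33,308.60; Chaudhri 1,804/5,500 × $612,700 = 200,965.60; Bergstrom 1,133/5,500 × $612,700 = 126,216.20.
At nearest $10: Lindqvist $34,760; Ferraro $217,450; Haddad $33,310; Chaudhri $200,970; Bergstrom $126,220. Sum = $612,710.
Difference $612,700 − $612,710 = −$10 applied to largest allocation (Ferraro): Ferraro becomes $217,440.

Lindqvist: $34,760 | Ferraro: $217,440 | Haddad: $33,310 | Chaudhri: $200,970 | Bergstrom: $126,220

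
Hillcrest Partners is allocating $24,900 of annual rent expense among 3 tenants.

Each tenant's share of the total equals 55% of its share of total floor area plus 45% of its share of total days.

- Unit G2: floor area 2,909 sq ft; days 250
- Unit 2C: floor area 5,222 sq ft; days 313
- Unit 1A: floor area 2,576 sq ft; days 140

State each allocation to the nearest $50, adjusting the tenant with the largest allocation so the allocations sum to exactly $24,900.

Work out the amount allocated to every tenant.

Floor area total 10,707; days total 703.
Blended shares (55% floor area + 45% days): Unit G2 0.3095; Unit 2C 0.4686; Unit 1A 0.2219.
Proportional shares: Unit G2 7,705.52; Unit 2C 11,668.16; Unit 1A 5,526.32.
Rounded to nearest $50: Unit G2 $7,700; Unit 2C $11,650; Unit 1A $5,550. Sum = $24,900.
Sum already equals the total — no adjustment.

Unit G2: $7,700 · Unit 2C: $11,650 · Unit 1A: $5,550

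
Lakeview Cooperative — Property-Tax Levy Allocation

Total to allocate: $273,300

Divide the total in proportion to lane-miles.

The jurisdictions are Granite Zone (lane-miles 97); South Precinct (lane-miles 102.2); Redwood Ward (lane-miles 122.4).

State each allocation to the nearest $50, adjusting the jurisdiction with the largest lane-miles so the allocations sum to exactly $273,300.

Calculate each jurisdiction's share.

Granite Zone: $82,450 | South Precinct: $86,850 | Redwood Ward: $104,000

Lane-miles total: 97 + 102.2 + 122.4 = 321.6.
Proportional shares: Granite Zone 82,431.90; South Precinct 86,850.93; Redwood Ward 104,017.16.
At nearest $50: Granite Zone $82,450; South Precinct $86,850; Redwood Ward $104,000. Sum = $273,300.
Sum already equals the total — no adjustment.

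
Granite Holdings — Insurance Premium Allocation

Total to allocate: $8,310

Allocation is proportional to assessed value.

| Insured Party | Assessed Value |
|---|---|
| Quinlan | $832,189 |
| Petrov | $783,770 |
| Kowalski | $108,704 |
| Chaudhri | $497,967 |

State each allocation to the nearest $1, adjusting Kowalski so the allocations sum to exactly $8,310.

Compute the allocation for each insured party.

Combined assessed value = 2,222,630.
Proportional shares: Quinlan 832,189/2,222,630 × $8,310 = 3,111.40; Petrov 783,770/2,222,630 × $8,310 = 2,930.37; Kowalski 108,704/2,222,630 × $8,310 = 406.42; Chaudhri 497,967/2,222,630 × $8,310 = 1,861.81.
At nearest $1: Quinlan $3,111; Petrov $2,930; Kowalski $406; Chaudhri $1,862. Sum = $8,309.
Difference $8,310 − $8,309 = +$1 applied to Kowalski: Kowalski becomes $407.

Quinlan: $3,111 | Petrov: $2,930 | Kowalski: $407 | Chaudhri: $1,862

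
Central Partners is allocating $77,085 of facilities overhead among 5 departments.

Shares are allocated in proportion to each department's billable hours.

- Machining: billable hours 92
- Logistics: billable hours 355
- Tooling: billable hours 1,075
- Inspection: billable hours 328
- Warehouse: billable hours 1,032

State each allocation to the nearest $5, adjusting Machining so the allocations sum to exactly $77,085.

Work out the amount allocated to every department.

Machining: $2,455; Logistics: $9,495; Tooling: $28,755; Inspection: $8,775; Warehouse: $27,605

Billable hours total: 2,882.
Proportional shares: Machining 92/2,882 × $77,085 = 2,460.73; Logistics 355/2,882 × $77,085 = 9,495.20; Tooling 1,075/2,882 × $77,085 = 28,753.08; Inspection 328/2,882 × $77,085 = 8,773.03; Warehouse 1,032/2,882 × $77,085 = 27,602.96.
Rounded to nearest $5: Machining $2,460; Logistics $9,495; Tooling $28,755; Inspection $8,775; Warehouse $27,605. Sum = $77,090.
Difference $77,085 − $77,090 = −$5 applied to Machining: Machining becomes $2,455.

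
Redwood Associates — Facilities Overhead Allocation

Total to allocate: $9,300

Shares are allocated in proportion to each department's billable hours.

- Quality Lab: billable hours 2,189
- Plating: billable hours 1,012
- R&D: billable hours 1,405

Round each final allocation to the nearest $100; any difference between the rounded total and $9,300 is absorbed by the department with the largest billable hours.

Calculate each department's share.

Combined billable hours = 4,606.
Unrounded shares: Quality Lab 2,189/4,606 × $9,300 = 4,419.82; Plating 1,012/4,606 × $9,300 = 2,043.33; R&D 1,405/4,606 × $9,300 = 2,836.84.
Rounded to nearest $100: Quality Lab $4,400; Plating $2,000; R&D $2,800. Sum = $9,200.
Difference $9,300 − $9,200 = +$100 applied to largest billable hours (Quality Lab): Quality Lab becomes $4,500.

Quality Lab: $4,500; Plating: $2,000; R&D: $2,800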